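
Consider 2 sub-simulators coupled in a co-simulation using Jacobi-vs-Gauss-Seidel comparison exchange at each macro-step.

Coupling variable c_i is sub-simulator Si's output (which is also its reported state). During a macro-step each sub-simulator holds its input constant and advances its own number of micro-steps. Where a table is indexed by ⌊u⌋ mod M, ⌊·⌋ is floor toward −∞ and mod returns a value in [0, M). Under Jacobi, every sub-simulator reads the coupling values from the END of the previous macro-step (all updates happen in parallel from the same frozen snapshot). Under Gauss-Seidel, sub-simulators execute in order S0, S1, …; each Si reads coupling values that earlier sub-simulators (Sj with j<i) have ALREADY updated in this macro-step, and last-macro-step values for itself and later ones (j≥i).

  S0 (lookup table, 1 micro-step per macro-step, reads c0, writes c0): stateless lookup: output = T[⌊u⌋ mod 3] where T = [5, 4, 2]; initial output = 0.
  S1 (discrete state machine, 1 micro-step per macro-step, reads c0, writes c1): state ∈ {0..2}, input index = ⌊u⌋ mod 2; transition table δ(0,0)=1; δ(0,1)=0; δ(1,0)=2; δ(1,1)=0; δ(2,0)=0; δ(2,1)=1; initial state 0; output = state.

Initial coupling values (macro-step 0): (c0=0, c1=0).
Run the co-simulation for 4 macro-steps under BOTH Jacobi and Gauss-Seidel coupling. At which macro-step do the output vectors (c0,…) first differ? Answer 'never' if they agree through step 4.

[Jacobi] macro 1: S0 reads c0=0 → after 1×micro: 5; S1 reads c0=0 → after 1×micro: 1 ⇒ (c0=5, c1=1)
[Jacobi] macro 2: S0 reads c0=5 → after 1×micro: 2; S1 reads c0=5 → after 1×micro: 0 ⇒ (c0=2, c1=0)
[Jacobi] macro 3: S0 reads c0=2 → after 1×micro: 2; S1 reads c0=2 → after 1×micro: 1 ⇒ (c0=2, c1=1)
[Jacobi] macro 4: S0 reads c0=2 → after 1×micro: 2; S1 reads c0=2 → after 1×micro: 2 ⇒ (c0=2, c1=2)
[Gauss-Seidel] macro 1: S0 reads c0=0 → after 1×micro: 5; S1 reads c0=5 → after 1×micro: 0 ⇒ (c0=5, c1=0)
[Gauss-Seidel] macro 2: S0 reads c0=5 → after 1×micro: 2; S1 reads c0=2 → after 1×micro: 1 ⇒ (c0=2, c1=1)
[Gauss-Seidel] macro 3: S0 reads c0=2 → after 1×micro: 2; S1 reads c0=2 → after 1×micro: 2 ⇒ (c0=2, c1=2)
[Gauss-Seidel] macro 4: S0 reads c0=2 → after 1×micro: 2; S1 reads c0=2 → after 1×micro: 0 ⇒ (c0=2, c1=0)

first divergence at macro-step: 1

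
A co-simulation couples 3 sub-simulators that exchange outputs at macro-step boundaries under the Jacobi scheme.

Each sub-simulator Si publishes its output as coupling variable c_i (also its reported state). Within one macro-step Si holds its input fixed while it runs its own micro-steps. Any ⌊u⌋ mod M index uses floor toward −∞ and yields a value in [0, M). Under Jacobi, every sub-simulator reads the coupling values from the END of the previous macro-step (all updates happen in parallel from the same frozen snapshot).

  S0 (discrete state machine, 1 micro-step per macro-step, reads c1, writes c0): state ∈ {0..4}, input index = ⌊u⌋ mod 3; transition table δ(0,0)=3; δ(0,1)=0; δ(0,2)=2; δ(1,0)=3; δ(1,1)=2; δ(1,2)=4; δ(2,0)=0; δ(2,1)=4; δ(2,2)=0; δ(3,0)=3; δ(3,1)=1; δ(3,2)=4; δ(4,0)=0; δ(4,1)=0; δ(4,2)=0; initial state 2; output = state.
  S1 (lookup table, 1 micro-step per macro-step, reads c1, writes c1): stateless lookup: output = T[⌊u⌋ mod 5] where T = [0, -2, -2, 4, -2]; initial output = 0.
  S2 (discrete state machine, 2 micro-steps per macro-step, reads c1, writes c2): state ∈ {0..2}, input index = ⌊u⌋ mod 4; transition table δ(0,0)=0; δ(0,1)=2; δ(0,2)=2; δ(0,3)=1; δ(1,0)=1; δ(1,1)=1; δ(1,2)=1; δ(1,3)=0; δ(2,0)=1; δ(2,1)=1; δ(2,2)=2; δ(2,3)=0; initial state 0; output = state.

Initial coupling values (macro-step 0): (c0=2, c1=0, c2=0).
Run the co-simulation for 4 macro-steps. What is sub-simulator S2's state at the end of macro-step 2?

macro 1: S0 reads c1=0 → after 1×micro: 0; S1 reads c1=0 → after 1×micro: 0; S2 reads c1=0 → after 2×micro: 0 ⇒ (c0=0, c1=0, c2=0)
macro 2: S0 reads c1=0 → after 1×micro: 3; S1 reads c1=0 → after 1×micro: 0; S2 reads c1=0 → after 2×micro: 0 ⇒ (c0=3, c1=0, c2=0)
macro 3: S0 reads c1=0 → after 1×micro: 3; S1 reads c1=0 → after 1×micro: 0; S2 reads c1=0 → after 2×micro: 0 ⇒ (c0=3, c1=0, c2=0)
macro 4: S0 reads c1=0 → after 1×micro: 3; S1 reads c1=0 → after 1×micro: 0; S2 reads c1=0 → after 2×micro: 0 ⇒ (c0=3, c1=0, c2=0)

S2 state at macro-step 2 = 0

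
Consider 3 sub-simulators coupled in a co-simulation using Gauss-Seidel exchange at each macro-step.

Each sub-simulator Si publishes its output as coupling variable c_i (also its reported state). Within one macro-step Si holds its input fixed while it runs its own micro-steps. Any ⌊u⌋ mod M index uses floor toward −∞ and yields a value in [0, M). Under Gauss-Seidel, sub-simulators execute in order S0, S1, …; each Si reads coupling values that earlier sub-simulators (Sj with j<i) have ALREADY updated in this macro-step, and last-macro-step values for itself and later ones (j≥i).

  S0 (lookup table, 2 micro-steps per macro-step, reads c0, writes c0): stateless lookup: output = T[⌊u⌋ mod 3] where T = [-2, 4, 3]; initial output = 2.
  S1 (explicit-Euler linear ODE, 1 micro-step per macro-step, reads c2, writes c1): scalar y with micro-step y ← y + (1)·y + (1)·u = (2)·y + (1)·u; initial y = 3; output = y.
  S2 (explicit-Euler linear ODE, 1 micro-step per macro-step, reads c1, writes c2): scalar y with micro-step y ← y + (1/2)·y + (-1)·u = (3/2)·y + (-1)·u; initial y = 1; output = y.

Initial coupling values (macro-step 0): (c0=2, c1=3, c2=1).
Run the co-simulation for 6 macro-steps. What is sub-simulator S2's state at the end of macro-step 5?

macro 1: S0 reads c0=2 → after 2×micro: 3; S1 reads c2=1 → after 1×micro: 7; S2 reads c1=7 → after 1×micro: -11/2 ⇒ (c0=3, c1=7, c2=-11/2)
macro 2: S0 reads c0=3 → after 2×micro: -2; S1 reads c2=-11/2 → after 1×micro: 17/2; S2 reads c1=17/2 → after 1×micro: -67/4 ⇒ (c0=-2, c1=17/2, c2=-67/4)
macro 3: S0 reads c0=-2 → after 2×micro: 4; S1 reads c2=-67/4 → after 1×micro: 1/4; S2 reads c1=1/4 → after 1×micro: -203/8 ⇒ (c0=4, c1=1/4, c2=-203/8)
macro 4: S0 reads c0=4 → after 2×micro: 4; S1 reads c2=-203/8 → after 1×micro: -199/8; S2 reads c1=-199/8 → after 1×micro: -211/16 ⇒ (c0=4, c1=-199/8, c2=-211/16)
macro 5: S0 reads c0=4 → after 2×micro: 4; S1 reads c2=-211/16 → after 1×micro: -1007/16; S2 reads c1=-1007/16 → after 1×micro: 1381/32 ⇒ (c0=4, c1=-1007/16, c2=1381/32)
macro 6: S0 reads c0=4 → after 2×micro: 4; S1 reads c2=1381/32 → after 1×micro: -2647/32; S2 reads c1=-2647/32 → after 1×micro: 9437/64 ⇒ (c0=4, c1=-2647/32, c2=9437/64)

S2 state at macro-step 5 = 1381/32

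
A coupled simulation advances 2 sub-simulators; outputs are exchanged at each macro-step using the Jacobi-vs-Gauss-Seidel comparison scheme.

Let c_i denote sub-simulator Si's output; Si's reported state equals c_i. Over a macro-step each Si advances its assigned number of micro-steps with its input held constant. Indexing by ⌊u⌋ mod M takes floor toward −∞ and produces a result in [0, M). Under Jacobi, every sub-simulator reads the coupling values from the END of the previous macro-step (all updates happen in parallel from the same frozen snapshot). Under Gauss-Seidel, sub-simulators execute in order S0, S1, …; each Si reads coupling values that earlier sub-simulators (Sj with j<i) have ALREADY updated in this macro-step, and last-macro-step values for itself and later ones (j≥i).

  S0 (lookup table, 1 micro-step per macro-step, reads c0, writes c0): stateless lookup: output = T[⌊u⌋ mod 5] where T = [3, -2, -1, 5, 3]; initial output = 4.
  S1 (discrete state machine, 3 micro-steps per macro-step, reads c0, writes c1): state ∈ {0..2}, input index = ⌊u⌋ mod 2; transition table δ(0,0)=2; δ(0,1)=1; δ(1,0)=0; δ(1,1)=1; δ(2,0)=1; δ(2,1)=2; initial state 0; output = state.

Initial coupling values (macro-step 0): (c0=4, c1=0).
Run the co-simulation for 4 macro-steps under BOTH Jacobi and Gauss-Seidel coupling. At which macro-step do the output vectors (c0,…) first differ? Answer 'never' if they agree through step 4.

[Jacobi] macro 1: S0 reads c0=4 → after 1×micro: 3; S1 reads c0=4 → after 3×micro: 0 ⇒ (c0=3, c1=0)
[Jacobi] macro 2: S0 reads c0=3 → after 1×micro: 5; S1 reads c0=3 → after 3×micro: 1 ⇒ (c0=5, c1=1)
[Jacobi] macro 3: S0 reads c0=5 → after 1×micro: 3; S1 reads c0=5 → after 3×micro: 1 ⇒ (c0=3, c1=1)
[Jacobi] macro 4: S0 reads c0=3 → after 1×micro: 5; S1 reads c0=3 → after 3×micro: 1 ⇒ (c0=5, c1=1)
[Gauss-Seidel] macro 1: S0 reads c0=4 → after 1×micro: 3; S1 reads c0=3 → after 3×micro: 1 ⇒ (c0=3, c1=1)
[Gauss-Seidel] macro 2: S0 reads c0=3 → after 1×micro: 5; S1 reads c0=5 → after 3×micro: 1 ⇒ (c0=5, c1=1)
[Gauss-Seidel] macro 3: S0 reads c0=5 → after 1×micro: 3; S1 reads c0=3 → after 3×micro: 1 ⇒ (c0=3, c1=1)
[Gauss-Seidel] macro 4: S0 reads c0=3 → after 1×micro: 5; S1 reads c0=5 → after 3×micro: 1 ⇒ (c0=5, c1=1)

first divergence at macro-step: 1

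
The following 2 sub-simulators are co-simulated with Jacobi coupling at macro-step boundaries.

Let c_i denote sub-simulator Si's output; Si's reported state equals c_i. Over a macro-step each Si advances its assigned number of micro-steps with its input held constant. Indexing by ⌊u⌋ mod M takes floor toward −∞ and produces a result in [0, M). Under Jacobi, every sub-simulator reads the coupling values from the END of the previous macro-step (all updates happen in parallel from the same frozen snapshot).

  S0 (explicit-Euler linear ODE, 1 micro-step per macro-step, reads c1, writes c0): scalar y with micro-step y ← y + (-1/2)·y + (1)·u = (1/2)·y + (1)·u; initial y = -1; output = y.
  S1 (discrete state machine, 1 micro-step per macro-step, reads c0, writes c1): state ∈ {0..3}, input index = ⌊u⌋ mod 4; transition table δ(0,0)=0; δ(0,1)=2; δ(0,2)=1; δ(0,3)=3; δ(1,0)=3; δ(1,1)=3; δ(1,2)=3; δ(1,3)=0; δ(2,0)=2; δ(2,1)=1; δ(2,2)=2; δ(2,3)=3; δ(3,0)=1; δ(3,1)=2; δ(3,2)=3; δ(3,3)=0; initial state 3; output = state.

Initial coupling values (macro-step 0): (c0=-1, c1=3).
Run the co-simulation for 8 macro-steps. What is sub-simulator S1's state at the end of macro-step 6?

S1 state at macro-step 6 = 0

macro 1: S0 reads c1=3 → after 1×micro: 5/2; S1 reads c0=-1 → after 1×micro: 0 ⇒ (c0=5/2, c1=0)
macro 2: S0 reads c1=0 → after 1×micro: 5/4; S1 reads c0=5/2 → after 1×micro: 1 ⇒ (c0=5/4, c1=1)
macro 3: S0 reads c1=1 → after 1×micro: 13/8; S1 reads c0=5/4 → after 1×micro: 3 ⇒ (c0=13/8, c1=3)
macro 4: S0 reads c1=3 → after 1×micro: 61/16; S1 reads c0=13/8 → after 1×micro: 2 ⇒ (c0=61/16, c1=2)
macro 5: S0 reads c1=2 → after 1×micro: 125/32; S1 reads c0=61/16 → after 1×micro: 3 ⇒ (c0=125/32, c1=3)
macro 6: S0 reads c1=3 → after 1×micro: 317/64; S1 reads c0=125/32 → after 1×micro: 0 ⇒ (c0=317/64, c1=0)
macro 7: S0 reads c1=0 → after 1×micro: 317/128; S1 reads c0=317/64 → after 1×micro: 0 ⇒ (c0=317/128, c1=0)
macro 8: S0 reads c1=0 → after 1×micro: 317/256; S1 reads c0=317/128 → after 1×micro: 1 ⇒ (c0=317/256, c1=1)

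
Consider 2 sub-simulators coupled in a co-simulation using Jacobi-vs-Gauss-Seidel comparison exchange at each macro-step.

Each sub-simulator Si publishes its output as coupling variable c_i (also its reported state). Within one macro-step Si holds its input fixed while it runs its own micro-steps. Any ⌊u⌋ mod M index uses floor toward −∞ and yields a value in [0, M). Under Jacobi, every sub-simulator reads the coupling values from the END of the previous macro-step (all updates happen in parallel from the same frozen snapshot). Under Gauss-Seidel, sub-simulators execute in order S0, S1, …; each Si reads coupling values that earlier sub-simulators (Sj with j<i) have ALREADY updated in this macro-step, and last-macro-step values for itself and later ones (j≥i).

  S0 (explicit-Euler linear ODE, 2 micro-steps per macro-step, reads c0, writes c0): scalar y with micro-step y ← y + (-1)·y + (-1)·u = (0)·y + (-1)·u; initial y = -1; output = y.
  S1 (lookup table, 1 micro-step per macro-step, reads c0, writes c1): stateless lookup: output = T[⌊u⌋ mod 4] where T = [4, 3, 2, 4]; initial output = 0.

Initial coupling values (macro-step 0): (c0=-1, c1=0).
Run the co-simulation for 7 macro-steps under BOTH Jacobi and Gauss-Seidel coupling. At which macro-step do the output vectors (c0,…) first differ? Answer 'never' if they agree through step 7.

first divergence at macro-step: 1

[Jacobi] macro 1: S0 reads c0=-1 → after 2×micro: 1; S1 reads c0=-1 → after 1×micro: 4 ⇒ (c0=1, c1=4)
[Jacobi] macro 2: S0 reads c0=1 → after 2×micro: -1; S1 reads c0=1 → after 1×micro: 3 ⇒ (c0=-1, c1=3)
[Jacobi] macro 3: S0 reads c0=-1 → after 2×micro: 1; S1 reads c0=-1 → after 1×micro: 4 ⇒ (c0=1, c1=4)
[Jacobi] macro 4: S0 reads c0=1 → after 2×micro: -1; S1 reads c0=1 → after 1×micro: 3 ⇒ (c0=-1, c1=3)
[Jacobi] macro 5: S0 reads c0=-1 → after 2×micro: 1; S1 reads c0=-1 → after 1×micro: 4 ⇒ (c0=1, c1=4)
[Jacobi] macro 6: S0 reads c0=1 → after 2×micro: -1; S1 reads c0=1 → after 1×micro: 3 ⇒ (c0=-1, c1=3)
[Jacobi] macro 7: S0 reads c0=-1 → after 2×micro: 1; S1 reads c0=-1 → after 1×micro: 4 ⇒ (c0=1, c1=4)
[Gauss-Seidel] macro 1: S0 reads c0=-1 → after 2×micro: 1; S1 reads c0=1 → after 1×micro: 3 ⇒ (c0=1, c1=3)
[Gauss-Seidel] macro 2: S0 reads c0=1 → after 2×micro: -1; S1 reads c0=-1 → after 1×micro: 4 ⇒ (c0=-1, c1=4)
[Gauss-Seidel] macro 3: S0 reads c0=-1 → after 2×micro: 1; S1 reads c0=1 → after 1×micro: 3 ⇒ (c0=1, c1=3)
[Gauss-Seidel] macro 4: S0 reads c0=1 → after 2×micro: -1; S1 reads c0=-1 → after 1×micro: 4 ⇒ (c0=-1, c1=4)
[Gauss-Seidel] macro 5: S0 reads c0=-1 → after 2×micro: 1; S1 reads c0=1 → after 1×micro: 3 ⇒ (c0=1, c1=3)
[Gauss-Seidel] macro 6: S0 reads c0=1 → after 2×micro: -1; S1 reads c0=-1 → after 1×micro: 4 ⇒ (c0=-1, c1=4)
[Gauss-Seidel] macro 7: S0 reads c0=-1 → after 2×micro: 1; S1 reads c0=1 → after 1×micro: 3 ⇒ (c0=1, c1=3)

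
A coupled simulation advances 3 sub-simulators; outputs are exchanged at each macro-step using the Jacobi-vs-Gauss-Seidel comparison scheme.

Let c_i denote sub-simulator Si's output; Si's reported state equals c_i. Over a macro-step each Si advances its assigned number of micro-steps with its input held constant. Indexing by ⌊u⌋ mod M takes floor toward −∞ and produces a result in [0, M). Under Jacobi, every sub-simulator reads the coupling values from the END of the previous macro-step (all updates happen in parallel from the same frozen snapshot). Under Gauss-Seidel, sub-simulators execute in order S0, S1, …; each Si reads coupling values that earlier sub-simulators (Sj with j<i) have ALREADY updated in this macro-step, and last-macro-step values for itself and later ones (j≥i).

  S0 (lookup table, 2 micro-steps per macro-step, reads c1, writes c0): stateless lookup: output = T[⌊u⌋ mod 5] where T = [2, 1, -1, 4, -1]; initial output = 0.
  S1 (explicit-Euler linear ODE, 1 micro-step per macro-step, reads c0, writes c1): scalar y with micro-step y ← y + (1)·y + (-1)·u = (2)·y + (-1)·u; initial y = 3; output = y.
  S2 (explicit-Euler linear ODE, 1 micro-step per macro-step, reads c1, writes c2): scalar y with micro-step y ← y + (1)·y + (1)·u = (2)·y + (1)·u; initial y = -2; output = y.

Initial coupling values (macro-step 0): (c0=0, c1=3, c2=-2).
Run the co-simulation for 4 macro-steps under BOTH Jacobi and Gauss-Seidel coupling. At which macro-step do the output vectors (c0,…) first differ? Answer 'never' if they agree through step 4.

[Jacobi] macro 1: S0 reads c1=3 → after 2×micro: 4; S1 reads c0=0 → after 1×micro: 6; S2 reads c1=3 → after 1×micro: -1 ⇒ (c0=4, c1=6, c2=-1)
[Jacobi] macro 2: S0 reads c1=6 → after 2×micro: 1; S1 reads c0=4 → after 1×micro: 8; S2 reads c1=6 → after 1×micro: 4 ⇒ (c0=1, c1=8, c2=4)
[Jacobi] macro 3: S0 reads c1=8 → after 2×micro: 4; S1 reads c0=1 → after 1×micro: 15; S2 reads c1=8 → after 1×micro: 16 ⇒ (c0=4, c1=15, c2=16)
[Jacobi] macro 4: S0 reads c1=15 → after 2×micro: 2; S1 reads c0=4 → after 1×micro: 26; S2 reads c1=15 → after 1×micro: 47 ⇒ (c0=2, c1=26, c2=47)
[Gauss-Seidel] macro 1: S0 reads c1=3 → after 2×micro: 4; S1 reads c0=4 → after 1×micro: 2; S2 reads c1=2 → after 1×micro: -2 ⇒ (c0=4, c1=2, c2=-2)
[Gauss-Seidel] macro 2: S0 reads c1=2 → after 2×micro: -1; S1 reads c0=-1 → after 1×micro: 5; S2 reads c1=5 → after 1×micro: 1 ⇒ (c0=-1, c1=5, c2=1)
[Gauss-Seidel] macro 3: S0 reads c1=5 → after 2×micro: 2; S1 reads c0=2 → after 1×micro: 8; S2 reads c1=8 → after 1×micro: 10 ⇒ (c0=2, c1=8, c2=10)
[Gauss-Seidel] macro 4: S0 reads c1=8 → after 2×micro: 4; S1 reads c0=4 → after 1×micro: 12; S2 reads c1=12 → after 1×micro: 32 ⇒ (c0=4, c1=12, c2=32)

first divergence at macro-step: 1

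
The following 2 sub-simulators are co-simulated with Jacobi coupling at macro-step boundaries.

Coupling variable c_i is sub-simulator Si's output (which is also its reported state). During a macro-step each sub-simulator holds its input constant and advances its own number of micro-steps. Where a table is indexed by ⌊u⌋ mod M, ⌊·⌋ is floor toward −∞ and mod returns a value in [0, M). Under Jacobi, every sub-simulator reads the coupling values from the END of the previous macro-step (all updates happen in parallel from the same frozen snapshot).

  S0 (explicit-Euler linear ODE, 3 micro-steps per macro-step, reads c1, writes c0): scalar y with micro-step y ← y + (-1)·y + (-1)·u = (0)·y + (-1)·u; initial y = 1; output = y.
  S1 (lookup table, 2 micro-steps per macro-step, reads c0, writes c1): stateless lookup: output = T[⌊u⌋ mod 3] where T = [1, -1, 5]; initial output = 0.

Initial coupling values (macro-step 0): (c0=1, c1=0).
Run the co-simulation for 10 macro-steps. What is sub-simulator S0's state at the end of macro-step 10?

macro 1: S0 reads c1=0 → after 3×micro: 0; S1 reads c0=1 → after 2×micro: -1 ⇒ (c0=0, c1=-1)
macro 2: S0 reads c1=-1 → after 3×micro: 1; S1 reads c0=0 → after 2×micro: 1 ⇒ (c0=1, c1=1)
macro 3: S0 reads c1=1 → after 3×micro: -1; S1 reads c0=1 → after 2×micro: -1 ⇒ (c0=-1, c1=-1)
macro 4: S0 reads c1=-1 → after 3×micro: 1; S1 reads c0=-1 → after 2×micro: 5 ⇒ (c0=1, c1=5)
macro 5: S0 reads c1=5 → after 3×micro: -5; S1 reads c0=1 → after 2×micro: -1 ⇒ (c0=-5, c1=-1)
macro 6: S0 reads c1=-1 → after 3×micro: 1; S1 reads c0=-5 → after 2×micro: -1 ⇒ (c0=1, c1=-1)
macro 7: S0 reads c1=-1 → after 3×micro: 1; S1 reads c0=1 → after 2×micro: -1 ⇒ (c0=1, c1=-1)
macro 8: S0 reads c1=-1 → after 3×micro: 1; S1 reads c0=1 → after 2×micro: -1 ⇒ (c0=1, c1=-1)
macro 9: S0 reads c1=-1 → after 3×micro: 1; S1 reads c0=1 → after 2×micro: -1 ⇒ (c0=1, c1=-1)
macro 10: S0 reads c1=-1 → after 3×micro: 1; S1 reads c0=1 → after 2×micro: -1 ⇒ (c0=1, c1=-1)

S0 state at macro-step 10 = 1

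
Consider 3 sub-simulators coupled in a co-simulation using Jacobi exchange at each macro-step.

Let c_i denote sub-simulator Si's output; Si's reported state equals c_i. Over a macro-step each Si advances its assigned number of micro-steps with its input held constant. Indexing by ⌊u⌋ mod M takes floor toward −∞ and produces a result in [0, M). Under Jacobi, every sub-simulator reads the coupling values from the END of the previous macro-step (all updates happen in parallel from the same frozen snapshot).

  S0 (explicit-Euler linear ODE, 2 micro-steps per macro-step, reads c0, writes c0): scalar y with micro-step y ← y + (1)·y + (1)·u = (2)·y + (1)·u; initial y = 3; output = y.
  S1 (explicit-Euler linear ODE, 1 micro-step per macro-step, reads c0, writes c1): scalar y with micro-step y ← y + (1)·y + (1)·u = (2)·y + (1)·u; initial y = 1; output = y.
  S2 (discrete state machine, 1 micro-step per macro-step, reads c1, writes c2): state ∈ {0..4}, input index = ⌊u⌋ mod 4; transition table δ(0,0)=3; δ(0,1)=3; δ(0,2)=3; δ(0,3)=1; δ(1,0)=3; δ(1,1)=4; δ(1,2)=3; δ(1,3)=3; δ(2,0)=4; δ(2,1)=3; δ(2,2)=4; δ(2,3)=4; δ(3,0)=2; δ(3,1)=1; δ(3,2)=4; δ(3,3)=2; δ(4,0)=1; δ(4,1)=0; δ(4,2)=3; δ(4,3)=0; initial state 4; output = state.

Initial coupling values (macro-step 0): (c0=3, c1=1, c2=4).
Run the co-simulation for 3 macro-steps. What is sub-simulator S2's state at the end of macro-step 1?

S2 state at macro-step 1 = 0

macro 1: S0 reads c0=3 → after 2×micro: 21; S1 reads c0=3 → after 1×micro: 5; S2 reads c1=1 → after 1×micro: 0 ⇒ (c0=21, c1=5, c2=0)
macro 2: S0 reads c0=21 → after 2×micro: 147; S1 reads c0=21 → after 1×micro: 31; S2 reads c1=5 → after 1×micro: 3 ⇒ (c0=147, c1=31, c2=3)
macro 3: S0 reads c0=147 → after 2×micro: 1029; S1 reads c0=147 → after 1×micro: 209; S2 reads c1=31 → after 1×micro: 2 ⇒ (c0=1029, c1=209, c2=2)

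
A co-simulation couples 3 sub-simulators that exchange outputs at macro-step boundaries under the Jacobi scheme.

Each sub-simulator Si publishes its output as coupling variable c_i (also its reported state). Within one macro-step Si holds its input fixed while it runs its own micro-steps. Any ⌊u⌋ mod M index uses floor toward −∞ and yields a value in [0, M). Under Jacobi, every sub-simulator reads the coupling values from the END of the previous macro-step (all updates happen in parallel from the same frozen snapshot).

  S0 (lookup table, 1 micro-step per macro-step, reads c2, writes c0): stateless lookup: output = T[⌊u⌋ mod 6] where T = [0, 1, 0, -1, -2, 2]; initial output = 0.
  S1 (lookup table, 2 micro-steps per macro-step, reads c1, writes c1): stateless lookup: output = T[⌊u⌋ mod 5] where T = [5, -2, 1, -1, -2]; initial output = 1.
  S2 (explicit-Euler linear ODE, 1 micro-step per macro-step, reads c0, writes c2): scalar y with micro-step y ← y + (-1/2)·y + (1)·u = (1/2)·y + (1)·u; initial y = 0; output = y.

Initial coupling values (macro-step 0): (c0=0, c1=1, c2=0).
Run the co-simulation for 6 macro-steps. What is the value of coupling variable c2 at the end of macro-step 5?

macro 1: S0 reads c2=0 → after 1×micro: 0; S1 reads c1=1 → after 2×micro: -2; S2 reads c0=0 → after 1×micro: 0 ⇒ (c0=0, c1=-2, c2=0)
macro 2: S0 reads c2=0 → after 1×micro: 0; S1 reads c1=-2 → after 2×micro: -1; S2 reads c0=0 → after 1×micro: 0 ⇒ (c0=0, c1=-1, c2=0)
macro 3: S0 reads c2=0 → after 1×micro: 0; S1 reads c1=-1 → after 2×micro: -2; S2 reads c0=0 → after 1×micro: 0 ⇒ (c0=0, c1=-2, c2=0)
macro 4: S0 reads c2=0 → after 1×micro: 0; S1 reads c1=-2 → after 2×micro: -1; S2 reads c0=0 → after 1×micro: 0 ⇒ (c0=0, c1=-1, c2=0)
macro 5: S0 reads c2=0 → after 1×micro: 0; S1 reads c1=-1 → after 2×micro: -2; S2 reads c0=0 → after 1×micro: 0 ⇒ (c0=0, c1=-2, c2=0)
macro 6: S0 reads c2=0 → after 1×micro: 0; S1 reads c1=-2 → after 2×micro: -1; S2 reads c0=0 → after 1×micro: 0 ⇒ (c0=0, c1=-1, c2=0)

c2 at macro-step 5 = 0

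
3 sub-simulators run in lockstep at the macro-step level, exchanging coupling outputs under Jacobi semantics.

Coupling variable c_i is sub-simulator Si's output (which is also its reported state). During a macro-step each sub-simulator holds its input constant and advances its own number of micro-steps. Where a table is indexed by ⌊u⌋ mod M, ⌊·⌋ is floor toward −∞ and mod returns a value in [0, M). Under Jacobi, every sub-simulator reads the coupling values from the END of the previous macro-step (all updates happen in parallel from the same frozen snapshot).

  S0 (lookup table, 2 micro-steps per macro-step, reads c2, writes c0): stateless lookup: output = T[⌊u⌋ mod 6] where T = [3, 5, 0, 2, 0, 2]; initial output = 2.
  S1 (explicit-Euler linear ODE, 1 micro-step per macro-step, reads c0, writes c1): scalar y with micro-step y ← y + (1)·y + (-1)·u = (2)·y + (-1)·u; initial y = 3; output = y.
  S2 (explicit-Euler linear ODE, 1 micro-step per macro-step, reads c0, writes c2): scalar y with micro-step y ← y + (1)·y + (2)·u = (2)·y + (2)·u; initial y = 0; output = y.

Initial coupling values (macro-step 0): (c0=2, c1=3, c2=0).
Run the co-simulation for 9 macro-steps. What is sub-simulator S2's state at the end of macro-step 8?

S2 state at macro-step 8 = 896

macro 1: S0 reads c2=0 → after 2×micro: 3; S1 reads c0=2 → after 1×micro: 4; S2 reads c0=2 → after 1×micro: 4 ⇒ (c0=3, c1=4, c2=4)
macro 2: S0 reads c2=4 → after 2×micro: 0; S1 reads c0=3 → after 1×micro: 5; S2 reads c0=3 → after 1×micro: 14 ⇒ (c0=0, c1=5, c2=14)
macro 3: S0 reads c2=14 → after 2×micro: 0; S1 reads c0=0 → after 1×micro: 10; S2 reads c0=0 → after 1×micro: 28 ⇒ (c0=0, c1=10, c2=28)
macro 4: S0 reads c2=28 → after 2×micro: 0; S1 reads c0=0 → after 1×micro: 20; S2 reads c0=0 → after 1×micro: 56 ⇒ (c0=0, c1=20, c2=56)
macro 5: S0 reads c2=56 → after 2×micro: 0; S1 reads c0=0 → after 1×micro: 40; S2 reads c0=0 → after 1×micro: 112 ⇒ (c0=0, c1=40, c2=112)
macro 6: S0 reads c2=112 → after 2×micro: 0; S1 reads c0=0 → after 1×micro: 80; S2 reads c0=0 → after 1×micro: 224 ⇒ (c0=0, c1=80, c2=224)
macro 7: S0 reads c2=224 → after 2×micro: 0; S1 reads c0=0 → after 1×micro: 160; S2 reads c0=0 → after 1×micro: 448 ⇒ (c0=0, c1=160, c2=448)
macro 8: S0 reads c2=448 → after 2×micro: 0; S1 reads c0=0 → after 1×micro: 320; S2 reads c0=0 → after 1×micro: 896 ⇒ (c0=0, c1=320, c2=896)
macro 9: S0 reads c2=896 → after 2×micro: 0; S1 reads c0=0 → after 1×micro: 640; S2 reads c0=0 → after 1×micro: 1792 ⇒ (c0=0, c1=640, c2=1792)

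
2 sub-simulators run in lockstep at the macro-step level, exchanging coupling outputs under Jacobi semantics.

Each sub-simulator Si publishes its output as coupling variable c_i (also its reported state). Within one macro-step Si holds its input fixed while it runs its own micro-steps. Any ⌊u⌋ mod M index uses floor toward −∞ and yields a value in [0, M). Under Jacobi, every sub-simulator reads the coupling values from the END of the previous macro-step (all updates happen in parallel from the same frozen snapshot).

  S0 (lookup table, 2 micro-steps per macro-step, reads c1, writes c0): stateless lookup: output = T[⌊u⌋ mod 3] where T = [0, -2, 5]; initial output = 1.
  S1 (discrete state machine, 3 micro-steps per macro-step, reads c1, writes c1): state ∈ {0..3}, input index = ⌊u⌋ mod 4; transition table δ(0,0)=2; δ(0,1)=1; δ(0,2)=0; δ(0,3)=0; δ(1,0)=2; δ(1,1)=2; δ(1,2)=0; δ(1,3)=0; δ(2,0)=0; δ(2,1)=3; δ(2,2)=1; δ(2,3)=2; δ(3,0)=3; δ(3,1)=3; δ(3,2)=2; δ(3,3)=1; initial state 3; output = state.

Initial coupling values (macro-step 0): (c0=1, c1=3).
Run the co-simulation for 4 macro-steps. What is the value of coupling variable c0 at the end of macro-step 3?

macro 1: S0 reads c1=3 → after 2×micro: 0; S1 reads c1=3 → after 3×micro: 0 ⇒ (c0=0, c1=0)
macro 2: S0 reads c1=0 → after 2×micro: 0; S1 reads c1=0 → after 3×micro: 2 ⇒ (c0=0, c1=2)
macro 3: S0 reads c1=2 → after 2×micro: 5; S1 reads c1=2 → after 3×micro: 0 ⇒ (c0=5, c1=0)
macro 4: S0 reads c1=0 → after 2×micro: 0; S1 reads c1=0 → after 3×micro: 2 ⇒ (c0=0, c1=2)

c0 at macro-step 3 = 5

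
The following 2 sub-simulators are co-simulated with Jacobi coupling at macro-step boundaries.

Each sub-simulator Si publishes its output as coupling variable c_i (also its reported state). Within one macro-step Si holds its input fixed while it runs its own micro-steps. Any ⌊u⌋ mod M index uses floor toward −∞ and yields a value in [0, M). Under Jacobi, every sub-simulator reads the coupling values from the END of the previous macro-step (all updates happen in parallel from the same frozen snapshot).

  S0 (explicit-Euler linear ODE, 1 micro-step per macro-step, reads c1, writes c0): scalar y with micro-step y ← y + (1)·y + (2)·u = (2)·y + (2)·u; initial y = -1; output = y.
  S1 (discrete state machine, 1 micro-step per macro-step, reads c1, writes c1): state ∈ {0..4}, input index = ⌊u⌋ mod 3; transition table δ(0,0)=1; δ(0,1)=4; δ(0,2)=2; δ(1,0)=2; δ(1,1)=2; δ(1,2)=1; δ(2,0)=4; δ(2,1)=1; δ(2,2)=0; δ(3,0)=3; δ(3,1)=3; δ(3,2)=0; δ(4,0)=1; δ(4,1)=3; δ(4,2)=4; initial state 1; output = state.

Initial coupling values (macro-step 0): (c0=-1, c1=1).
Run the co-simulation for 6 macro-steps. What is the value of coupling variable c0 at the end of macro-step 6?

macro 1: S0 reads c1=1 → after 1×micro: 0; S1 reads c1=1 → after 1×micro: 2 ⇒ (c0=0, c1=2)
macro 2: S0 reads c1=2 → after 1×micro: 4; S1 reads c1=2 → after 1×micro: 0 ⇒ (c0=4, c1=0)
macro 3: S0 reads c1=0 → after 1×micro: 8; S1 reads c1=0 → after 1×micro: 1 ⇒ (c0=8, c1=1)
macro 4: S0 reads c1=1 → after 1×micro: 18; S1 reads c1=1 → after 1×micro: 2 ⇒ (c0=18, c1=2)
macro 5: S0 reads c1=2 → after 1×micro: 40; S1 reads c1=2 → after 1×micro: 0 ⇒ (c0=40, c1=0)
macro 6: S0 reads c1=0 → after 1×micro: 80; S1 reads c1=0 → after 1×micro: 1 ⇒ (c0=80, c1=1)

c0 at macro-step 6 = 80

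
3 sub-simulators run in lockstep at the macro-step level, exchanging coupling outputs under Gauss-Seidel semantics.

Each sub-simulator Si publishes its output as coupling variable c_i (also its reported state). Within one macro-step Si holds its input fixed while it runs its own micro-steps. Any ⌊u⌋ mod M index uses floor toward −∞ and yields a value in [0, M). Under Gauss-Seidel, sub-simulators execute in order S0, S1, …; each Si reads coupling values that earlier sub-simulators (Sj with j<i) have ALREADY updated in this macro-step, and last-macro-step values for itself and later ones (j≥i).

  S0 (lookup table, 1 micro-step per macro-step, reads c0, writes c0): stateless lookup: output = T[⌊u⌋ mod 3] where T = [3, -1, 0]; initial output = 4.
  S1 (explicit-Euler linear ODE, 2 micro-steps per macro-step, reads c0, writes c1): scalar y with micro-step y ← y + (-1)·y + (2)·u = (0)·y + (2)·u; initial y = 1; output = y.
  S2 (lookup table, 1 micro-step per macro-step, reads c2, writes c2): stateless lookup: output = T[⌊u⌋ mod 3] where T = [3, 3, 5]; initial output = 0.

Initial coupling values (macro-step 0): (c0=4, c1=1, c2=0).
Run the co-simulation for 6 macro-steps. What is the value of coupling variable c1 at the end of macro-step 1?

macro 1: S0 reads c0=4 → after 1×micro: -1; S1 reads c0=-1 → after 2×micro: -2; S2 reads c2=0 → after 1×micro: 3 ⇒ (c0=-1, c1=-2, c2=3)
macro 2: S0 reads c0=-1 → after 1×micro: 0; S1 reads c0=0 → after 2×micro: 0; S2 reads c2=3 → after 1×micro: 3 ⇒ (c0=0, c1=0, c2=3)
macro 3: S0 reads c0=0 → after 1×micro: 3; S1 reads c0=3 → after 2×micro: 6; S2 reads c2=3 → after 1×micro: 3 ⇒ (c0=3, c1=6, c2=3)
macro 4: S0 reads c0=3 → after 1×micro: 3; S1 reads c0=3 → after 2×micro: 6; S2 reads c2=3 → after 1×micro: 3 ⇒ (c0=3, c1=6, c2=3)
macro 5: S0 reads c0=3 → after 1×micro: 3; S1 reads c0=3 → after 2×micro: 6; S2 reads c2=3 → after 1×micro: 3 ⇒ (c0=3, c1=6, c2=3)
macro 6: S0 reads c0=3 → after 1×micro: 3; S1 reads c0=3 → after 2×micro: 6; S2 reads c2=3 → after 1×micro: 3 ⇒ (c0=3, c1=6, c2=3)

c1 at macro-step 1 = -2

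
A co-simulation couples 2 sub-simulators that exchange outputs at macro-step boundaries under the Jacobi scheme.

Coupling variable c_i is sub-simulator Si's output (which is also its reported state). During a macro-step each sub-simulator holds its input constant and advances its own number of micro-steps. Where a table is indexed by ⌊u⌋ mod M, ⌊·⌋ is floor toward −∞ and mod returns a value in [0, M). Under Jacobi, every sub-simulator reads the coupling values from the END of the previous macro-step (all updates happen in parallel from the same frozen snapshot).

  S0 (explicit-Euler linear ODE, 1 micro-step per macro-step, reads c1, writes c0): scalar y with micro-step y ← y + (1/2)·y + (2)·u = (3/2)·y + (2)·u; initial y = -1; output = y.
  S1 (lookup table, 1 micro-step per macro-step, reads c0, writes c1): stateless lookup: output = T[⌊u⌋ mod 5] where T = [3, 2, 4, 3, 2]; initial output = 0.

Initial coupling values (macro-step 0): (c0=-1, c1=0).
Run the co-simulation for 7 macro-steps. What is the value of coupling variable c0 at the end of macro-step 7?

c0 at macro-step 7 = 10325/128

macro 1: S0 reads c1=0 → after 1×micro: -3/2; S1 reads c0=-1 → after 1×micro: 2 ⇒ (c0=-3/2, c1=2)
macro 2: S0 reads c1=2 → after 1×micro: 7/4; S1 reads c0=-3/2 → after 1×micro: 3 ⇒ (c0=7/4, c1=3)
macro 3: S0 reads c1=3 → after 1×micro: 69/8; S1 reads c0=7/4 → after 1×micro: 2 ⇒ (c0=69/8, c1=2)
macro 4: S0 reads c1=2 → after 1×micro: 271/16; S1 reads c0=69/8 → after 1×micro: 3 ⇒ (c0=271/16, c1=3)
macro 5: S0 reads c1=3 → after 1×micro: 1005/32; S1 reads c0=271/16 → after 1×micro: 2 ⇒ (c0=1005/32, c1=2)
macro 6: S0 reads c1=2 → after 1×micro: 3271/64; S1 reads c0=1005/32 → after 1×micro: 2 ⇒ (c0=3271/64, c1=2)
macro 7: S0 reads c1=2 → after 1×micro: 10325/128; S1 reads c0=3271/64 → after 1×micro: 2 ⇒ (c0=10325/128, c1=2)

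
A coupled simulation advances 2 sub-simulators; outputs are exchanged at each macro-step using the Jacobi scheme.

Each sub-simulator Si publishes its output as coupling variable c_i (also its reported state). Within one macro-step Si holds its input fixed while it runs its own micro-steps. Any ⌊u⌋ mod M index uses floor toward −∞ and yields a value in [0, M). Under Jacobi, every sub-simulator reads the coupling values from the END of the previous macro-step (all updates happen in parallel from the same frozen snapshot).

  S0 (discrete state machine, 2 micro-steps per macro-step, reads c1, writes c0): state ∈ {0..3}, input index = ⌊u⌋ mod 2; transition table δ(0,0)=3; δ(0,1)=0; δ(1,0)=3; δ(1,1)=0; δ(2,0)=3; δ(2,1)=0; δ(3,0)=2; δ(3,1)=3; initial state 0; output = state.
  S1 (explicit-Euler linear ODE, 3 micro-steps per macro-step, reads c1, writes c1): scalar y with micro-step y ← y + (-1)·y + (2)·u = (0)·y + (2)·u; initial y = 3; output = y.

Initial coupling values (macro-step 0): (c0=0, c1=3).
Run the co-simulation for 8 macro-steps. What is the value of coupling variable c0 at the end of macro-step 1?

c0 at macro-step 1 = 0

macro 1: S0 reads c1=3 → after 2×micro: 0; S1 reads c1=3 → after 3×micro: 6 ⇒ (c0=0, c1=6)
macro 2: S0 reads c1=6 → after 2×micro: 2; S1 reads c1=6 → after 3×micro: 12 ⇒ (c0=2, c1=12)
macro 3: S0 reads c1=12 → after 2×micro: 2; S1 reads c1=12 → after 3×micro: 24 ⇒ (c0=2, c1=24)
macro 4: S0 reads c1=24 → after 2×micro: 2; S1 reads c1=24 → after 3×micro: 48 ⇒ (c0=2, c1=48)
macro 5: S0 reads c1=48 → after 2×micro: 2; S1 reads c1=48 → after 3×micro: 96 ⇒ (c0=2, c1=96)
macro 6: S0 reads c1=96 → after 2×micro: 2; S1 reads c1=96 → after 3×micro: 192 ⇒ (c0=2, c1=192)
macro 7: S0 reads c1=192 → after 2×micro: 2; S1 reads c1=192 → after 3×micro: 384 ⇒ (c0=2, c1=384)
macro 8: S0 reads c1=384 → after 2×micro: 2; S1 reads c1=384 → after 3×micro: 768 ⇒ (c0=2, c1=768)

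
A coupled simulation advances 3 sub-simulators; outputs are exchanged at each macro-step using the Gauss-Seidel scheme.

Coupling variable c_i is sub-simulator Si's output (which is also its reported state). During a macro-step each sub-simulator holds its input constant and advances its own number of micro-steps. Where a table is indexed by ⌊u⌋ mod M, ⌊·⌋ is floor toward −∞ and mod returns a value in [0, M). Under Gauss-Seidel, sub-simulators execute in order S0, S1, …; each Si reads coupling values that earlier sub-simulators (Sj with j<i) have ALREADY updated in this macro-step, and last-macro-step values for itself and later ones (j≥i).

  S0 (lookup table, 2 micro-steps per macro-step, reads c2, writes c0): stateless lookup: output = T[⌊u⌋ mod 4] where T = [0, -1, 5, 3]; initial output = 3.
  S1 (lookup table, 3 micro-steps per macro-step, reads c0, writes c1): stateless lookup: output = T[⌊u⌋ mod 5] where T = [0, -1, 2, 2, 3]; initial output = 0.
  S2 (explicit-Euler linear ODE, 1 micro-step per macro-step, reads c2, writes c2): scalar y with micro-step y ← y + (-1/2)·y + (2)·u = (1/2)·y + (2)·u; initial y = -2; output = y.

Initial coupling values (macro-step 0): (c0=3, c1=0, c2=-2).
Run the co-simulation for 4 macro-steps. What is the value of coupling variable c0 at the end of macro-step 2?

c0 at macro-step 2 = 3

macro 1: S0 reads c2=-2 → after 2×micro: 5; S1 reads c0=5 → after 3×micro: 0; S2 reads c2=-2 → after 1×micro: -5 ⇒ (c0=5, c1=0, c2=-5)
macro 2: S0 reads c2=-5 → after 2×micro: 3; S1 reads c0=3 → after 3×micro: 2; S2 reads c2=-5 → after 1×micro: -25/2 ⇒ (c0=3, c1=2, c2=-25/2)
macro 3: S0 reads c2=-25/2 → after 2×micro: 3; S1 reads c0=3 → after 3×micro: 2; S2 reads c2=-25/2 → after 1×micro: -125/4 ⇒ (c0=3, c1=2, c2=-125/4)
macro 4: S0 reads c2=-125/4 → after 2×micro: 0; S1 reads c0=0 → after 3×micro: 0; S2 reads c2=-125/4 → after 1×micro: -625/8 ⇒ (c0=0, c1=0, c2=-625/8)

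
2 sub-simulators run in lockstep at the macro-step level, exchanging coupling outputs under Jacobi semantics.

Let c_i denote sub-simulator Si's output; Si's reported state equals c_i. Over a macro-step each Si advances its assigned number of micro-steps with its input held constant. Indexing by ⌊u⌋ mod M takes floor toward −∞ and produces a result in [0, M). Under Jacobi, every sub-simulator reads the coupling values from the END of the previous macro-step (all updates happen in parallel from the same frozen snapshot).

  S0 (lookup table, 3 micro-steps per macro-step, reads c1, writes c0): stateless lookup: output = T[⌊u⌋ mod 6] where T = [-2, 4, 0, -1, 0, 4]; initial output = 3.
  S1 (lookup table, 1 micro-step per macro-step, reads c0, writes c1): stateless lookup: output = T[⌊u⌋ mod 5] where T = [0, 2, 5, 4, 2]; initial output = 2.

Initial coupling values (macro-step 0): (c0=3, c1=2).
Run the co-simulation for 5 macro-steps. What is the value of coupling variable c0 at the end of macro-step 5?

macro 1: S0 reads c1=2 → after 3×micro: 0; S1 reads c0=3 → after 1×micro: 4 ⇒ (c0=0, c1=4)
macro 2: S0 reads c1=4 → after 3×micro: 0; S1 reads c0=0 → after 1×micro: 0 ⇒ (c0=0, c1=0)
macro 3: S0 reads c1=0 → after 3×micro: -2; S1 reads c0=0 → after 1×micro: 0 ⇒ (c0=-2, c1=0)
macro 4: S0 reads c1=0 → after 3×micro: -2; S1 reads c0=-2 → after 1×micro: 4 ⇒ (c0=-2, c1=4)
macro 5: S0 reads c1=4 → after 3×micro: 0; S1 reads c0=-2 → after 1×micro: 4 ⇒ (c0=0, c1=4)

c0 at macro-step 5 = 0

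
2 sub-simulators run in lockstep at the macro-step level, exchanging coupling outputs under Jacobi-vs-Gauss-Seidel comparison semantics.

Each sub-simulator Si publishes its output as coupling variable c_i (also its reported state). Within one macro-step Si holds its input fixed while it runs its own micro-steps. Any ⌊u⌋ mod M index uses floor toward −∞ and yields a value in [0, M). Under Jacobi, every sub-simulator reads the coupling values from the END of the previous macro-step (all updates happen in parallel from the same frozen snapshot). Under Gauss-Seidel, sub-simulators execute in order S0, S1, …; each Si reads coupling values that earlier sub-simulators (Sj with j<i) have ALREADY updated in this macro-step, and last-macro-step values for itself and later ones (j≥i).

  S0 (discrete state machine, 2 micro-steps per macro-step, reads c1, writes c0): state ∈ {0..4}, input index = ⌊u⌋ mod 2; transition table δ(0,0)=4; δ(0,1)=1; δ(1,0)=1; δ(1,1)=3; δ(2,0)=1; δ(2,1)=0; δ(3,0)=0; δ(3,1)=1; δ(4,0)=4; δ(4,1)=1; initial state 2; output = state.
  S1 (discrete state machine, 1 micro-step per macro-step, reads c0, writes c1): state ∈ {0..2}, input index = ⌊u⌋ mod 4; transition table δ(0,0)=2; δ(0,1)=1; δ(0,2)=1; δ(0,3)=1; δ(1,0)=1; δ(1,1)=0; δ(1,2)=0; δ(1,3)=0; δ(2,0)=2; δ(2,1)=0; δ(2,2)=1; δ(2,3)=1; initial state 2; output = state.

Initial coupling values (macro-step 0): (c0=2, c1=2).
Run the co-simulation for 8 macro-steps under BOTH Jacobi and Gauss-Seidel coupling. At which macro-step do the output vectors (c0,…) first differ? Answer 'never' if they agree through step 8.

[Jacobi] macro 1: S0 reads c1=2 → after 2×micro: 1; S1 reads c0=2 → after 1×micro: 1 ⇒ (c0=1, c1=1)
[Jacobi] macro 2: S0 reads c1=1 → after 2×micro: 1; S1 reads c0=1 → after 1×micro: 0 ⇒ (c0=1, c1=0)
[Jacobi] macro 3: S0 reads c1=0 → after 2×micro: 1; S1 reads c0=1 → after 1×micro: 1 ⇒ (c0=1, c1=1)
[Jacobi] macro 4: S0 reads c1=1 → after 2×micro: 1; S1 reads c0=1 → after 1×micro: 0 ⇒ (c0=1, c1=0)
[Jacobi] macro 5: S0 reads c1=0 → after 2×micro: 1; S1 reads c0=1 → after 1×micro: 1 ⇒ (c0=1, c1=1)
[Jacobi] macro 6: S0 reads c1=1 → after 2×micro: 1; S1 reads c0=1 → after 1×micro: 0 ⇒ (c0=1, c1=0)
[Jacobi] macro 7: S0 reads c1=0 → after 2×micro: 1; S1 reads c0=1 → after 1×micro: 1 ⇒ (c0=1, c1=1)
[Jacobi] macro 8: S0 reads c1=1 → after 2×micro: 1; S1 reads c0=1 → after 1×micro: 0 ⇒ (c0=1, c1=0)
[Gauss-Seidel] macro 1: S0 reads c1=2 → after 2×micro: 1; S1 reads c0=1 → after 1×micro: 0 ⇒ (c0=1, c1=0)
[Gauss-Seidel] macro 2: S0 reads c1=0 → after 2×micro: 1; S1 reads c0=1 → after 1×micro: 1 ⇒ (c0=1, c1=1)
[Gauss-Seidel] macro 3: S0 reads c1=1 → after 2×micro: 1; S1 reads c0=1 → after 1×micro: 0 ⇒ (c0=1, c1=0)
[Gauss-Seidel] macro 4: S0 reads c1=0 → after 2×micro: 1; S1 reads c0=1 → after 1×micro: 1 ⇒ (c0=1, c1=1)
[Gauss-Seidel] macro 5: S0 reads c1=1 → after 2×micro: 1; S1 reads c0=1 → after 1×micro: 0 ⇒ (c0=1, c1=0)
[Gauss-Seidel] macro 6: S0 reads c1=0 → after 2×micro: 1; S1 reads c0=1 → after 1×micro: 1 ⇒ (c0=1, c1=1)
[Gauss-Seidel] macro 7: S0 reads c1=1 → after 2×micro: 1; S1 reads c0=1 → after 1×micro: 0 ⇒ (c0=1, c1=0)
[Gauss-Seidel] macro 8: S0 reads c1=0 → after 2×micro: 1; S1 reads c0=1 → after 1×micro: 1 ⇒ (c0=1, c1=1)

first divergence at macro-step: 1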